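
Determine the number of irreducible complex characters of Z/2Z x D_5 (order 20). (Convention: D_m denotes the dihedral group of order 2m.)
8

Details: The number of irreducible complex representations of a finite group equals its number of conjugacy classes. For a direct product, #classes(G x H) = #classes(G) * #classes(H). Z/2Z has 2 classes (abelian), D_5 has 4 classes, so 2 * 4 = 8, so Z/2Z x D_5 (order 20) has exactly 8 irreducible complex representations.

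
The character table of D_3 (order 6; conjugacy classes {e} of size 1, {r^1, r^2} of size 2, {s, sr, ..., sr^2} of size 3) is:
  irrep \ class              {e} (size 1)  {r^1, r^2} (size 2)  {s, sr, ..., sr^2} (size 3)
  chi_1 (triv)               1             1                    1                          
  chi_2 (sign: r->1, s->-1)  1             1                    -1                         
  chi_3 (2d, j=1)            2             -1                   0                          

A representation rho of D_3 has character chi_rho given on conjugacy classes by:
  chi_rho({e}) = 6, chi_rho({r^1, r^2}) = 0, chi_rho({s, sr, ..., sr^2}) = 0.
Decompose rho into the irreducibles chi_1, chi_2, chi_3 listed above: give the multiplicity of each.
Multiplicities: chi_1: 1, chi_2: 1, chi_3: 2.

Why: Use <chi_rho, chi> = (1/|G|) sum_C |C| * chi_rho(C) * conj(chi(C)) with |G| = 6 for each irreducible chi in the table:
  <chi_rho, chi_1> = (1/6)[1*(6)*conj(1) + 2*(0)*conj(1) + 3*(0)*conj(1)]
      = (1/6)[(6) + (0) + (0)] = 6/6 = 1
  <chi_rho, chi_2> = (1/6)[1*(6)*conj(1) + 2*(0)*conj(1) + 3*(0)*conj(-1)]
      = (1/6)[(6) + (0) + (0)] = 6/6 = 1
  <chi_rho, chi_3> = (1/6)[1*(6)*conj(2) + 2*(0)*conj(-1) + 3*(0)*conj(0)]
      = (1/6)[(12) + (0) + (0)] = 12/6 = 2
Dimension check: dim(rho) = sum (mult * dim) = 1*1 + 1*1 + 2*2 = 6 = chi_rho(e) = 6.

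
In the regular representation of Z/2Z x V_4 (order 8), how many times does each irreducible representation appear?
Each irreducible V_i of dimension d_i appears with multiplicity d_i, i.e. rho_reg = (direct sum over all irreducibles V_i) d_i V_i. The irreducible dimensions for Z/2Z x V_4 are 1, 1, 1, 1, 1, 1, 1, 1: 8 irreducibles of dimension 1, each with multiplicity 1. Total dimension 8*1*1 = 8 = |G|.

Reasoning: General theorem: in the regular representation of a finite group G, each irreducible appears with multiplicity equal to its dimension. Check: dim(rho_reg) = sum d_i^2 = 1 + 1 + 1 + 1 + 1 + 1 + 1 + 1 = 8 = |G|.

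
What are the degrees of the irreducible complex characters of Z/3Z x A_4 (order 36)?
Dimensions: 1, 1, 1, 1, 1, 1, 1, 1, 1, 3, 3, 3

Details: There are 12 irreducibles (= number of conjugacy classes). Their dimensions d_i satisfy sum d_i^2 = |G| = 36: 1 + 1 + 1 + 1 + 1 + 1 + 1 + 1 + 1 + 9 + 9 + 9 = 36. (For the product with Z/3Z: each of the 3 1-dim characters of Z/3Z tensors with each irrep of A_4, giving 3 copies of each A_4-dimension.)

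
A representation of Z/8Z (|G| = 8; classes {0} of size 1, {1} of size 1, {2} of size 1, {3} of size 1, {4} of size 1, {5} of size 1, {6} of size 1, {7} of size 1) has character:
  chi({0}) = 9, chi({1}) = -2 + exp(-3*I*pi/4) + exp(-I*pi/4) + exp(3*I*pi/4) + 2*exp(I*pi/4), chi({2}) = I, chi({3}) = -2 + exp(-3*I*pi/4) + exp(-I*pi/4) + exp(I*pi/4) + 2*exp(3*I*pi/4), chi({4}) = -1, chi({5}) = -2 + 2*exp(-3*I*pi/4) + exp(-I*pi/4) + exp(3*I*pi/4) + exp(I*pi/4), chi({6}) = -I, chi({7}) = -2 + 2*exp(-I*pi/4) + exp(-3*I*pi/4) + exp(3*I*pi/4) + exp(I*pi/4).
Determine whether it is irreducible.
Not irreducible (reducible): <chi, chi> = 13 > 1.

Explanation: <chi, chi> = (1/|G|) sum_C |C| * |chi(C)|^2 = (1/8)[1*|9|^2 + 1*|-2 + exp(-3*I*pi/4) + exp(-I*pi/4) + exp(3*I*pi/4) + 2*exp(I*pi/4)|^2 + 1*|I|^2 + 1*|-2 + exp(-3*I*pi/4) + exp(-I*pi/4) + exp(I*pi/4) + 2*exp(3*I*pi/4)|^2 + 1*|-1|^2 + 1*|-2 + 2*exp(-3*I*pi/4) + exp(-I*pi/4) + exp(3*I*pi/4) + exp(I*pi/4)|^2 + 1*|-I|^2 + 1*|-2 + 2*exp(-I*pi/4) + exp(-3*I*pi/4) + exp(3*I*pi/4) + exp(I*pi/4)|^2]
  = (1/8)[(81) + (5 - 6*exp(I*pi/4) - 4*exp(3*I*pi/4) - 4*exp(-3*I*pi/4) - 6*exp(-I*pi/4)) + (1) + (5 - 6*exp(3*I*pi/4) - 4*exp(I*pi/4) - 4*exp(-I*pi/4) - 6*exp(-3*I*pi/4)) + (1) + (5 - 6*exp(3*I*pi/4) - 4*exp(I*pi/4) - 4*exp(-I*pi/4) - 6*exp(-3*I*pi/4)) + (1) + (5 - 6*exp(I*pi/4) - 4*exp(3*I*pi/4) - 4*exp(-3*I*pi/4) - 6*exp(-I*pi/4))] = 104/8 = 13.
(Exp terms are combined using exp(i*s)*conj(exp(i*t)) = exp(i*(s-t)), and sums of them are collapsed using the identity that for every m > 1 the m distinct m-th roots of unity sum to 0, e.g. 1 + exp(2*I*pi/3) + exp(-2*I*pi/3) = 0.)
A character is irreducible iff <chi, chi> = 1, so this representation is reducible.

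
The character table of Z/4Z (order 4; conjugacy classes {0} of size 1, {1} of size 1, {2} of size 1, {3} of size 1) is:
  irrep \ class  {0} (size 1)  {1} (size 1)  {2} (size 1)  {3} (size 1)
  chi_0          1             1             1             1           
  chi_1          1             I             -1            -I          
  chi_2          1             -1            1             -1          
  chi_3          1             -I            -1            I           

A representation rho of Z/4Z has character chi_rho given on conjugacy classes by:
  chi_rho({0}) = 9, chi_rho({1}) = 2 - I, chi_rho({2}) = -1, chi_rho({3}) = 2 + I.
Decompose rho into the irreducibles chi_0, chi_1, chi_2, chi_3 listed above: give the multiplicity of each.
Multiplicities: chi_0: 3, chi_1: 2, chi_2: 1, chi_3: 3.

Derivation: Use <chi_rho, chi> = (1/|G|) sum_C |C| * chi_rho(C) * conj(chi(C)) with |G| = 4 for each irreducible chi in the table:
  <chi_rho, chi_0> = (1/4)[1*(9)*conj(1) + 1*(2 - I)*conj(1) + 1*(-1)*conj(1) + 1*(2 + I)*conj(1)]
      = (1/4)[(9) + (2 - I) + (-1) + (2 + I)] = 12/4 = 3
  <chi_rho, chi_1> = (1/4)[1*(9)*conj(1) + 1*(2 - I)*conj(I) + 1*(-1)*conj(-1) + 1*(2 + I)*conj(-I)]
      = (1/4)[(9) + (-1 - 2*I) + (1) + (-1 + 2*I)] = 8/4 = 2
  <chi_rho, chi_2> = (1/4)[1*(9)*conj(1) + 1*(2 - I)*conj(-1) + 1*(-1)*conj(1) + 1*(2 + I)*conj(-1)]
      = (1/4)[(9) + (-2 + I) + (-1) + (-2 - I)] = 4/4 = 1
  <chi_rho, chi_3> = (1/4)[1*(9)*conj(1) + 1*(2 - I)*conj(-I) + 1*(-1)*conj(-1) + 1*(2 + I)*conj(I)]
      = (1/4)[(9) + (1 + 2*I) + (1) + (1 - 2*I)] = 12/4 = 3
(Exp terms are combined using exp(i*s)*conj(exp(i*t)) = exp(i*(s-t)), and sums of them are collapsed using the identity that for every m > 1 the m distinct m-th roots of unity sum to 0, e.g. 1 + exp(2*I*pi/3) + exp(-2*I*pi/3) = 0.)
Dimension check: dim(rho) = sum (mult * dim) = 3*1 + 2*1 + 1*1 + 3*1 = 9 = chi_rho(e) = 9.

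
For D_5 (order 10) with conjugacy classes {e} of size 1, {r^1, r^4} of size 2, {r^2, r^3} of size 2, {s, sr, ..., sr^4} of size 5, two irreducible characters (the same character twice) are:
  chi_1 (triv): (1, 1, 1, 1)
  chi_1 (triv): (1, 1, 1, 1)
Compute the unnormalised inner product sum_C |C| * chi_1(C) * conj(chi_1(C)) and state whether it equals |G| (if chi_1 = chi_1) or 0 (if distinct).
Sum = 10 = |G| = 10; so <chi_1, chi_1> = 1 (norm-1 confirms irreducibility).

Working: Compute term by term over conjugacy classes (|C| * chi_1(C) * conj(chi_1(C))):
  1*(1)*conj(1) + 2*(1)*conj(1) + 2*(1)*conj(1) + 5*(1)*conj(1)
  = (1) + (2) + (2) + (5)
  = 10.
Dividing by |G| = 10 gives 10/10 = 1, matching the row-orthogonality relation <chi_1, chi_1> = [chi_1 = chi_1].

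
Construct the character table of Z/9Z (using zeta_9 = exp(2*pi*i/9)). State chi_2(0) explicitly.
Character table of Z/9Z (irreps indexed chi_0,...,chi_8 with chi_k(m) = zeta_9^(k*m), zeta_9 = exp(2*pi*i/9)):
  irrep \ class  {0} (size 1)  {1} (size 1)    {2} (size 1)    {3} (size 1)    {4} (size 1)    {5} (size 1)    {6} (size 1)    {7} (size 1)    {8} (size 1)  
  chi_0          1             1               1               1               1               1               1               1               1             
  chi_1          1             exp(2*I*pi/9)   exp(4*I*pi/9)   exp(2*I*pi/3)   exp(8*I*pi/9)   exp(-8*I*pi/9)  exp(-2*I*pi/3)  exp(-4*I*pi/9)  exp(-2*I*pi/9)
  chi_2          1             exp(4*I*pi/9)   exp(8*I*pi/9)   exp(-2*I*pi/3)  exp(-2*I*pi/9)  exp(2*I*pi/9)   exp(2*I*pi/3)   exp(-8*I*pi/9)  exp(-4*I*pi/9)
  chi_3          1             exp(2*I*pi/3)   exp(-2*I*pi/3)  1               exp(2*I*pi/3)   exp(-2*I*pi/3)  1               exp(2*I*pi/3)   exp(-2*I*pi/3)
  chi_4          1             exp(8*I*pi/9)   exp(-2*I*pi/9)  exp(2*I*pi/3)   exp(-4*I*pi/9)  exp(4*I*pi/9)   exp(-2*I*pi/3)  exp(2*I*pi/9)   exp(-8*I*pi/9)
  chi_5          1             exp(-8*I*pi/9)  exp(2*I*pi/9)   exp(-2*I*pi/3)  exp(4*I*pi/9)   exp(-4*I*pi/9)  exp(2*I*pi/3)   exp(-2*I*pi/9)  exp(8*I*pi/9) 
  chi_6          1             exp(-2*I*pi/3)  exp(2*I*pi/3)   1               exp(-2*I*pi/3)  exp(2*I*pi/3)   1               exp(-2*I*pi/3)  exp(2*I*pi/3) 
  chi_7          1             exp(-4*I*pi/9)  exp(-8*I*pi/9)  exp(2*I*pi/3)   exp(2*I*pi/9)   exp(-2*I*pi/9)  exp(-2*I*pi/3)  exp(8*I*pi/9)   exp(4*I*pi/9) 
  chi_8          1             exp(-2*I*pi/9)  exp(-4*I*pi/9)  exp(-2*I*pi/3)  exp(-8*I*pi/9)  exp(8*I*pi/9)   exp(2*I*pi/3)   exp(4*I*pi/9)   exp(2*I*pi/9) 

Spot check: chi_2(0) = zeta_9^(2*0) = zeta_9^0 = 1.

Proof sketch: Z/9Z is abelian, so all 9 irreducible complex representations are 1-dimensional. They are given by chi_k(m) = zeta_9^(k*m) for k = 0,...,8. Row orthogonality: sum_m chi_k(m) conj(chi_l(m)) = 9 * [k = l].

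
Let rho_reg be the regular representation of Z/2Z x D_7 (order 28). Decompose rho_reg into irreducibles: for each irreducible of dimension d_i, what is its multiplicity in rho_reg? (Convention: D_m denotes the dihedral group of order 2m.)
Each irreducible V_i of dimension d_i appears with multiplicity d_i, i.e. rho_reg = (direct sum over all irreducibles V_i) d_i V_i. The irreducible dimensions for Z/2Z x D_7 are 1, 1, 1, 1, 2, 2, 2, 2, 2, 2: 4 irreducibles of dimension 1, each with multiplicity 1; 6 irreducibles of dimension 2, each with multiplicity 2. Total dimension 4*1*1 + 6*2*2 = 28 = |G|.

Derivation: General theorem: in the regular representation of a finite group G, each irreducible appears with multiplicity equal to its dimension. Check: dim(rho_reg) = sum d_i^2 = 1 + 1 + 1 + 1 + 4 + 4 + 4 + 4 + 4 + 4 = 28 = |G|.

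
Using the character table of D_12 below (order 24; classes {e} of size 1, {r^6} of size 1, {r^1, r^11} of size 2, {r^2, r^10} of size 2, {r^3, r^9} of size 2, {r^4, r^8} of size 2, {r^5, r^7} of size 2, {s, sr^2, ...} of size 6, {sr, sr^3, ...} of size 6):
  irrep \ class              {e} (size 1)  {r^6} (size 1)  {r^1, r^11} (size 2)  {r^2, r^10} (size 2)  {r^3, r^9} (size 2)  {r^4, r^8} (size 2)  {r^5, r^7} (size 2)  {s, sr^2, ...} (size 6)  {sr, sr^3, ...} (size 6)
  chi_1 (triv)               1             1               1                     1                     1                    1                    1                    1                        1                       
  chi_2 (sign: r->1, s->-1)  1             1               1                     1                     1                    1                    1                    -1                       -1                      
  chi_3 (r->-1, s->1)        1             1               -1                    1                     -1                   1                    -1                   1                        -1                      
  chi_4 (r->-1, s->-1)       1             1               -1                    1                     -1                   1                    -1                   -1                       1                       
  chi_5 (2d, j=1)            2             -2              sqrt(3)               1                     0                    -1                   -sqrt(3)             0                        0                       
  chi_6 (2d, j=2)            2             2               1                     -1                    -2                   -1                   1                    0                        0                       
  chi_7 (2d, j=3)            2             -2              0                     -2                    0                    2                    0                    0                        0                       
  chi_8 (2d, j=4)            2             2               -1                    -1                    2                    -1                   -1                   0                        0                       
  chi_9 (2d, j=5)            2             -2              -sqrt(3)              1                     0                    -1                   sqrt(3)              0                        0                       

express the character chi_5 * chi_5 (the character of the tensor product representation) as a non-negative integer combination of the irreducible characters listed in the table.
chi_5 tensor chi_5 = chi_1 + chi_2 + chi_6 (all other irreducibles have multiplicity 0).

Details: The character of a tensor product is the pointwise product (chi_5 * chi_5)(C) = chi_5(C) * chi_5(C):
  {e}: (2)*(2), {r^6}: (-2)*(-2), {r^1, r^11}: (sqrt(3))*(sqrt(3)), {r^2, r^10}: (1)*(1), {r^3, r^9}: (0)*(0), {r^4, r^8}: (-1)*(-1), {r^5, r^7}: (-sqrt(3))*(-sqrt(3)), {s, sr^2, ...}: (0)*(0), {sr, sr^3, ...}: (0)*(0)
so (chi_5 * chi_5) takes values
  {e} -> 4, {r^6} -> 4, {r^1, r^11} -> 3, {r^2, r^10} -> 1, {r^3, r^9} -> 0, {r^4, r^8} -> 1, {r^5, r^7} -> 3, {s, sr^2, ...} -> 0, {sr, sr^3, ...} -> 0.
Now take the inner product of this character with each irreducible chi from the table, <chi_5*chi_5, chi> = (1/24) sum_C |C| (chi_5*chi_5)(C) conj(chi(C)):
  <chi_5*chi_5, chi_1> = (1/24)[1*(4)*conj(1) + 1*(4)*conj(1) + 2*(3)*conj(1) + 2*(1)*conj(1) + 2*(0)*conj(1) + 2*(1)*conj(1) + 2*(3)*conj(1) + 6*(0)*conj(1) + 6*(0)*conj(1)]
      = (1/24)[(4) + (4) + (6) + (2) + (0) + (2) + (6) + (0) + (0)] = 24/24 = 1
  <chi_5*chi_5, chi_2> = (1/24)[1*(4)*conj(1) + 1*(4)*conj(1) + 2*(3)*conj(1) + 2*(1)*conj(1) + 2*(0)*conj(1) + 2*(1)*conj(1) + 2*(3)*conj(1) + 6*(0)*conj(-1) + 6*(0)*conj(-1)]
      = (1/24)[(4) + (4) + (6) + (2) + (0) + (2) + (6) + (0) + (0)] = 24/24 = 1
  <chi_5*chi_5, chi_3> = (1/24)[1*(4)*conj(1) + 1*(4)*conj(1) + 2*(3)*conj(-1) + 2*(1)*conj(1) + 2*(0)*conj(-1) + 2*(1)*conj(1) + 2*(3)*conj(-1) + 6*(0)*conj(1) + 6*(0)*conj(-1)]
      = (1/24)[(4) + (4) + (-6) + (2) + (0) + (2) + (-6) + (0) + (0)] = 0/24 = 0
  <chi_5*chi_5, chi_4> = (1/24)[1*(4)*conj(1) + 1*(4)*conj(1) + 2*(3)*conj(-1) + 2*(1)*conj(1) + 2*(0)*conj(-1) + 2*(1)*conj(1) + 2*(3)*conj(-1) + 6*(0)*conj(-1) + 6*(0)*conj(1)]
      = (1/24)[(4) + (4) + (-6) + (2) + (0) + (2) + (-6) + (0) + (0)] = 0/24 = 0
  <chi_5*chi_5, chi_5> = (1/24)[1*(4)*conj(2) + 1*(4)*conj(-2) + 2*(3)*conj(sqrt(3)) + 2*(1)*conj(1) + 2*(0)*conj(0) + 2*(1)*conj(-1) + 2*(3)*conj(-sqrt(3)) + 6*(0)*conj(0) + 6*(0)*conj(0)]
      = (1/24)[(8) + (-8) + (6*sqrt(3)) + (2) + (0) + (-2) + (-6*sqrt(3)) + (0) + (0)] = 0/24 = 0
  <chi_5*chi_5, chi_6> = (1/24)[1*(4)*conj(2) + 1*(4)*conj(2) + 2*(3)*conj(1) + 2*(1)*conj(-1) + 2*(0)*conj(-2) + 2*(1)*conj(-1) + 2*(3)*conj(1) + 6*(0)*conj(0) + 6*(0)*conj(0)]
      = (1/24)[(8) + (8) + (6) + (-2) + (0) + (-2) + (6) + (0) + (0)] = 24/24 = 1
  <chi_5*chi_5, chi_7> = (1/24)[1*(4)*conj(2) + 1*(4)*conj(-2) + 2*(3)*conj(0) + 2*(1)*conj(-2) + 2*(0)*conj(0) + 2*(1)*conj(2) + 2*(3)*conj(0) + 6*(0)*conj(0) + 6*(0)*conj(0)]
      = (1/24)[(8) + (-8) + (0) + (-4) + (0) + (4) + (0) + (0) + (0)] = 0/24 = 0
  <chi_5*chi_5, chi_8> = (1/24)[1*(4)*conj(2) + 1*(4)*conj(2) + 2*(3)*conj(-1) + 2*(1)*conj(-1) + 2*(0)*conj(2) + 2*(1)*conj(-1) + 2*(3)*conj(-1) + 6*(0)*conj(0) + 6*(0)*conj(0)]
      = (1/24)[(8) + (8) + (-6) + (-2) + (0) + (-2) + (-6) + (0) + (0)] = 0/24 = 0
  <chi_5*chi_5, chi_9> = (1/24)[1*(4)*conj(2) + 1*(4)*conj(-2) + 2*(3)*conj(-sqrt(3)) + 2*(1)*conj(1) + 2*(0)*conj(0) + 2*(1)*conj(-1) + 2*(3)*conj(sqrt(3)) + 6*(0)*conj(0) + 6*(0)*conj(0)]
      = (1/24)[(8) + (-8) + (-6*sqrt(3)) + (2) + (0) + (-2) + (6*sqrt(3)) + (0) + (0)] = 0/24 = 0
Hence the multiplicities are chi_1: 1, chi_2: 1, chi_6: 1. Dimension check: dim(chi_5)*dim(chi_5) = 2*2 = 4 and sum (mult * dim) = 1*1 + 1*1 + 1*2 = 4.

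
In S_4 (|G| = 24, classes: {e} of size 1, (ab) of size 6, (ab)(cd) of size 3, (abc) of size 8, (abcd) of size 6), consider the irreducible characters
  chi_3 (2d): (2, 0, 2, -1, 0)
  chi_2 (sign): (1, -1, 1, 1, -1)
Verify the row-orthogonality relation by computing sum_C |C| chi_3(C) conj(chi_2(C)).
Sum = 0; so <chi_3, chi_2> = 0 (distinct irreducibles are orthogonal).

Reasoning: Compute term by term over conjugacy classes (|C| * chi_3(C) * conj(chi_2(C))):
  1*(2)*conj(1) + 6*(0)*conj(-1) + 3*(2)*conj(1) + 8*(-1)*conj(1) + 6*(0)*conj(-1)
  = (2) + (0) + (6) + (-8) + (0)
  = 0.
Dividing by |G| = 24 gives 0/24 = 0, matching the row-orthogonality relation <chi_3, chi_2> = [chi_3 = chi_2].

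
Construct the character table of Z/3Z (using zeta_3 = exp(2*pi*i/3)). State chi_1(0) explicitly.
Character table of Z/3Z (irreps indexed chi_0,...,chi_2 with chi_k(m) = zeta_3^(k*m), zeta_3 = exp(2*pi*i/3)):
  irrep \ class  {0} (size 1)  {1} (size 1)    {2} (size 1)  
  chi_0          1             1               1             
  chi_1          1             exp(2*I*pi/3)   exp(-2*I*pi/3)
  chi_2          1             exp(-2*I*pi/3)  exp(2*I*pi/3) 

Spot check: chi_1(0) = zeta_3^(1*0) = zeta_3^0 = 1.

Proof sketch: Z/3Z is abelian, so all 3 irreducible complex representations are 1-dimensional. They are given by chi_k(m) = zeta_3^(k*m) for k = 0,...,2. Row orthogonality: sum_m chi_k(m) conj(chi_l(m)) = 3 * [k = l].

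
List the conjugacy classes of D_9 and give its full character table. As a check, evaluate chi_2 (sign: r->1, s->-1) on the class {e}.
Conjugacy classes: {e} of size 1, {r^1, r^8} of size 2, {r^2, r^7} of size 2, {r^3, r^6} of size 2, {r^4, r^5} of size 2, {s, sr, ..., sr^8} of size 9.
Character table:
  irrep \ class              {e} (size 1)  {r^1, r^8} (size 2)  {r^2, r^7} (size 2)  {r^3, r^6} (size 2)  {r^4, r^5} (size 2)  {s, sr, ..., sr^8} (size 9)
  chi_1 (triv)               1             1                    1                    1                    1                    1                          
  chi_2 (sign: r->1, s->-1)  1             1                    1                    1                    1                    -1                         
  chi_3 (2d, j=1)            2             2*cos(2*pi/9)        2*cos(4*pi/9)        -1                   -2*cos(pi/9)         0                          
  chi_4 (2d, j=2)            2             2*cos(4*pi/9)        -2*cos(pi/9)         -1                   2*cos(2*pi/9)        0                          
  chi_5 (2d, j=3)            2             -1                   -1                   2                    -1                   0                          
  chi_6 (2d, j=4)            2             -2*cos(pi/9)         2*cos(2*pi/9)        -1                   2*cos(4*pi/9)        0                          

Spot check: chi_2 (sign: r->1, s->-1) on {e} = 1.

Solution. D_9 has order 2*9 = 18 with 6 conjugacy classes, hence 6 irreducibles. Sum of squared dims 1 + 1 + 4 + 4 + 4 + 4 = 18 = |G|. Linear characters come from the abelianisation; the 2-dimensional irreps have character r^k -> 2*cos(2*pi*j*k/9), reflections -> 0.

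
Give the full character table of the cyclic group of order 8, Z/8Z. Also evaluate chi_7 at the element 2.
Character table of Z/8Z (irreps indexed chi_0,...,chi_7 with chi_k(m) = zeta_8^(k*m), zeta_8 = exp(2*pi*i/8)):
  irrep \ class  {0} (size 1)  {1} (size 1)    {2} (size 1)  {3} (size 1)    {4} (size 1)  {5} (size 1)    {6} (size 1)  {7} (size 1)  
  chi_0          1             1               1             1               1             1               1             1             
  chi_1          1             exp(I*pi/4)     I             exp(3*I*pi/4)   -1            exp(-3*I*pi/4)  -I            exp(-I*pi/4)  
  chi_2          1             I               -1            -I              1             I               -1            -I            
  chi_3          1             exp(3*I*pi/4)   -I            exp(I*pi/4)     -1            exp(-I*pi/4)    I             exp(-3*I*pi/4)
  chi_4          1             -1              1             -1              1             -1              1             -1            
  chi_5          1             exp(-3*I*pi/4)  I             exp(-I*pi/4)    -1            exp(I*pi/4)     -I            exp(3*I*pi/4) 
  chi_6          1             -I              -1            I               1             -I              -1            I             
  chi_7          1             exp(-I*pi/4)    -I            exp(-3*I*pi/4)  -1            exp(3*I*pi/4)   I             exp(I*pi/4)   

Spot check: chi_7(2) = zeta_8^(7*2) = zeta_8^14 = -I.

Reasoning: Z/8Z is abelian, so all 8 irreducible complex representations are 1-dimensional. They are given by chi_k(m) = zeta_8^(k*m) for k = 0,...,7. Row orthogonality: sum_m chi_k(m) conj(chi_l(m)) = 8 * [k = l].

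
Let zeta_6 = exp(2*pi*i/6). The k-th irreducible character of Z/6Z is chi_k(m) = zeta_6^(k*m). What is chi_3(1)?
chi_3(1) = zeta_6^3 = -1

Explanation: chi_3(1) = zeta_6^(3*1) = zeta_6^3. Since zeta_6^6 = 1, this equals zeta_6^3 = exp(2*pi*i*3/6) = -1.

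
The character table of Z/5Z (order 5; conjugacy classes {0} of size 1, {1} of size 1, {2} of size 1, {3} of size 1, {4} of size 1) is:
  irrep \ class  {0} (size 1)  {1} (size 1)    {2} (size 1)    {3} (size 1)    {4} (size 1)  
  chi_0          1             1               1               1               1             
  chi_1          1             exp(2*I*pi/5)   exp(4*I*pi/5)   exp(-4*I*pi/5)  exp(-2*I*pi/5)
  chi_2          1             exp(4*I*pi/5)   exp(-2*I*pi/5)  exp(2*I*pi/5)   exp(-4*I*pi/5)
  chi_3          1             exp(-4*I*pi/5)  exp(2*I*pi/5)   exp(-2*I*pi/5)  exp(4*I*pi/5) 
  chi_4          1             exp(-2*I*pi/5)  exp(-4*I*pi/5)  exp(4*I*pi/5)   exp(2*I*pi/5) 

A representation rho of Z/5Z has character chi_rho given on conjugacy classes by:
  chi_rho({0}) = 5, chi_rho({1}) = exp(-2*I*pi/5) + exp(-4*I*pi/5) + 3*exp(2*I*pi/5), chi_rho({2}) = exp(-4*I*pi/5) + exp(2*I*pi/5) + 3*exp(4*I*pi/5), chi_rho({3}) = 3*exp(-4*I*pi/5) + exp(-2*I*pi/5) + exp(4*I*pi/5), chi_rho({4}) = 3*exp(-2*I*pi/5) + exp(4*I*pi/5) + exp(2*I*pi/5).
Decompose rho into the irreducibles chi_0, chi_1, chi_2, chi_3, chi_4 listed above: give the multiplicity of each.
Multiplicities: chi_0: 0, chi_1: 3, chi_2: 0, chi_3: 1, chi_4: 1.

Details: Use <chi_rho, chi> = (1/|G|) sum_C |C| * chi_rho(C) * conj(chi(C)) with |G| = 5 for each irreducible chi in the table:
  <chi_rho, chi_0> = (1/5)[1*(5)*conj(1) + 1*(exp(-2*I*pi/5) + exp(-4*I*pi/5) + 3*exp(2*I*pi/5))*conj(1) + 1*(exp(-4*I*pi/5) + exp(2*I*pi/5) + 3*exp(4*I*pi/5))*conj(1) + 1*(3*exp(-4*I*pi/5) + exp(-2*I*pi/5) + exp(4*I*pi/5))*conj(1) + 1*(3*exp(-2*I*pi/5) + exp(4*I*pi/5) + exp(2*I*pi/5))*conj(1)]
      = (1/5)[(5) + (exp(-2*I*pi/5) + exp(-4*I*pi/5) + 3*exp(2*I*pi/5)) + (exp(-4*I*pi/5) + exp(2*I*pi/5) + 3*exp(4*I*pi/5)) + (3*exp(-4*I*pi/5) + exp(-2*I*pi/5) + exp(4*I*pi/5)) + (3*exp(-2*I*pi/5) + exp(4*I*pi/5) + exp(2*I*pi/5))] = 0/5 = 0
  <chi_rho, chi_1> = (1/5)[1*(5)*conj(1) + 1*(exp(-2*I*pi/5) + exp(-4*I*pi/5) + 3*exp(2*I*pi/5))*conj(exp(2*I*pi/5)) + 1*(exp(-4*I*pi/5) + exp(2*I*pi/5) + 3*exp(4*I*pi/5))*conj(exp(4*I*pi/5)) + 1*(3*exp(-4*I*pi/5) + exp(-2*I*pi/5) + exp(4*I*pi/5))*conj(exp(-4*I*pi/5)) + 1*(3*exp(-2*I*pi/5) + exp(4*I*pi/5) + exp(2*I*pi/5))*conj(exp(-2*I*pi/5))]
      = (1/5)[(5) + (3 + exp(-4*I*pi/5) + exp(4*I*pi/5)) + (3 + exp(-2*I*pi/5) + exp(2*I*pi/5)) + (3 + exp(-2*I*pi/5) + exp(2*I*pi/5)) + (3 + exp(-4*I*pi/5) + exp(4*I*pi/5))] = 15/5 = 3
  <chi_rho, chi_2> = (1/5)[1*(5)*conj(1) + 1*(exp(-2*I*pi/5) + exp(-4*I*pi/5) + 3*exp(2*I*pi/5))*conj(exp(4*I*pi/5)) + 1*(exp(-4*I*pi/5) + exp(2*I*pi/5) + 3*exp(4*I*pi/5))*conj(exp(-2*I*pi/5)) + 1*(3*exp(-4*I*pi/5) + exp(-2*I*pi/5) + exp(4*I*pi/5))*conj(exp(2*I*pi/5)) + 1*(3*exp(-2*I*pi/5) + exp(4*I*pi/5) + exp(2*I*pi/5))*conj(exp(-4*I*pi/5))]
      = (1/5)[(5) + (3*exp(-2*I*pi/5) + exp(4*I*pi/5) + exp(2*I*pi/5)) + (3*exp(-4*I*pi/5) + exp(-2*I*pi/5) + exp(4*I*pi/5)) + (exp(-4*I*pi/5) + exp(2*I*pi/5) + 3*exp(4*I*pi/5)) + (exp(-2*I*pi/5) + exp(-4*I*pi/5) + 3*exp(2*I*pi/5))] = 0/5 = 0
  <chi_rho, chi_3> = (1/5)[1*(5)*conj(1) + 1*(exp(-2*I*pi/5) + exp(-4*I*pi/5) + 3*exp(2*I*pi/5))*conj(exp(-4*I*pi/5)) + 1*(exp(-4*I*pi/5) + exp(2*I*pi/5) + 3*exp(4*I*pi/5))*conj(exp(2*I*pi/5)) + 1*(3*exp(-4*I*pi/5) + exp(-2*I*pi/5) + exp(4*I*pi/5))*conj(exp(-2*I*pi/5)) + 1*(3*exp(-2*I*pi/5) + exp(4*I*pi/5) + exp(2*I*pi/5))*conj(exp(4*I*pi/5))]
      = (1/5)[(5) + (1 + 3*exp(-4*I*pi/5) + exp(2*I*pi/5)) + (1 + exp(4*I*pi/5) + 3*exp(2*I*pi/5)) + (1 + 3*exp(-2*I*pi/5) + exp(-4*I*pi/5)) + (1 + exp(-2*I*pi/5) + 3*exp(4*I*pi/5))] = 5/5 = 1
  <chi_rho, chi_4> = (1/5)[1*(5)*conj(1) + 1*(exp(-2*I*pi/5) + exp(-4*I*pi/5) + 3*exp(2*I*pi/5))*conj(exp(-2*I*pi/5)) + 1*(exp(-4*I*pi/5) + exp(2*I*pi/5) + 3*exp(4*I*pi/5))*conj(exp(-4*I*pi/5)) + 1*(3*exp(-4*I*pi/5) + exp(-2*I*pi/5) + exp(4*I*pi/5))*conj(exp(4*I*pi/5)) + 1*(3*exp(-2*I*pi/5) + exp(4*I*pi/5) + exp(2*I*pi/5))*conj(exp(2*I*pi/5))]
      = (1/5)[(5) + (1 + exp(-2*I*pi/5) + 3*exp(4*I*pi/5)) + (1 + 3*exp(-2*I*pi/5) + exp(-4*I*pi/5)) + (1 + exp(4*I*pi/5) + 3*exp(2*I*pi/5)) + (1 + 3*exp(-4*I*pi/5) + exp(2*I*pi/5))] = 5/5 = 1
(Exp terms are combined using exp(i*s)*conj(exp(i*t)) = exp(i*(s-t)), and sums of them are collapsed using the identity that for every m > 1 the m distinct m-th roots of unity sum to 0, e.g. 1 + exp(2*I*pi/3) + exp(-2*I*pi/3) = 0.)
Dimension check: dim(rho) = sum (mult * dim) = 0*1 + 3*1 + 0*1 + 1*1 + 1*1 = 5 = chi_rho(e) = 5.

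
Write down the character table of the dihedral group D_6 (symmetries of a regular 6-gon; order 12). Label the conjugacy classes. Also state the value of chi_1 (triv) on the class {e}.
Conjugacy classes: {e} of size 1, {r^3} of size 1, {r^1, r^5} of size 2, {r^2, r^4} of size 2, {s, sr^2, ...} of size 3, {sr, sr^3, ...} of size 3.
Character table:
  irrep \ class              {e} (size 1)  {r^3} (size 1)  {r^1, r^5} (size 2)  {r^2, r^4} (size 2)  {s, sr^2, ...} (size 3)  {sr, sr^3, ...} (size 3)
  chi_1 (triv)               1             1               1                    1                    1                        1                       
  chi_2 (sign: r->1, s->-1)  1             1               1                    1                    -1                       -1                      
  chi_3 (r->-1, s->1)        1             -1              -1                   1                    1                        -1                      
  chi_4 (r->-1, s->-1)       1             -1              -1                   1                    -1                       1                       
  chi_5 (2d, j=1)            2             -2              1                    -1                   0                        0                       
  chi_6 (2d, j=2)            2             2               -1                   -1                   0                        0                       

Spot check: chi_1 (triv) on {e} = 1.

Why: D_6 has order 2*6 = 12 with 6 conjugacy classes, hence 6 irreducibles. Sum of squared dims 1 + 1 + 1 + 1 + 4 + 4 = 12 = |G|. Linear characters come from the abelianisation; the 2-dimensional irreps have character r^k -> 2*cos(2*pi*j*k/6), reflections -> 0.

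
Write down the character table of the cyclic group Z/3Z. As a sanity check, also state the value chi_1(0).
Character table of Z/3Z (irreps indexed chi_0,...,chi_2 with chi_k(m) = zeta_3^(k*m), zeta_3 = exp(2*pi*i/3)):
  irrep \ class  {0} (size 1)  {1} (size 1)    {2} (size 1)  
  chi_0          1             1               1             
  chi_1          1             exp(2*I*pi/3)   exp(-2*I*pi/3)
  chi_2          1             exp(-2*I*pi/3)  exp(2*I*pi/3) 

Spot check: chi_1(0) = zeta_3^(1*0) = zeta_3^0 = 1.

Proof sketch: Z/3Z is abelian, so all 3 irreducible complex representations are 1-dimensional. They are given by chi_k(m) = zeta_3^(k*m) for k = 0,...,2. Row orthogonality: sum_m chi_k(m) conj(chi_l(m)) = 3 * [k = l].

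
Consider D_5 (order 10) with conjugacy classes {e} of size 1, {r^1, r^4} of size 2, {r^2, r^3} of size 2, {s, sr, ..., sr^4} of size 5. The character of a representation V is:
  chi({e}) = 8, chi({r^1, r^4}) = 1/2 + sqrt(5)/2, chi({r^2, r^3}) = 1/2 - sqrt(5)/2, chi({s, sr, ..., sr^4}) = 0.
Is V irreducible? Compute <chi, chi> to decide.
Not irreducible (reducible): <chi, chi> = 7 > 1.

Justification: <chi, chi> = (1/|G|) sum_C |C| * |chi(C)|^2 = (1/10)[1*|8|^2 + 2*|1/2 + sqrt(5)/2|^2 + 2*|1/2 - sqrt(5)/2|^2 + 5*|0|^2]
  = (1/10)[(64) + (sqrt(5) + 3) + (3 - sqrt(5)) + (0)] = 70/10 = 7.
A character is irreducible iff <chi, chi> = 1, so this representation is reducible.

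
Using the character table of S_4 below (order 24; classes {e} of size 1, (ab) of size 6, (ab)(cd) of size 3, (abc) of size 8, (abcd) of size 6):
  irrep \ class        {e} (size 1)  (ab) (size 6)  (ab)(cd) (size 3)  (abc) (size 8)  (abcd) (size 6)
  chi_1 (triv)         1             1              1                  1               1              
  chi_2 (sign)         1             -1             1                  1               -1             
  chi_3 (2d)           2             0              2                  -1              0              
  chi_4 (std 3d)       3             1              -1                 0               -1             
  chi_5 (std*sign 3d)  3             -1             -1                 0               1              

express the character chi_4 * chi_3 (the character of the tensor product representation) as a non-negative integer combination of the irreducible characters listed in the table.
chi_4 tensor chi_3 = chi_4 + chi_5 (all other irreducibles have multiplicity 0).

Derivation: The character of a tensor product is the pointwise product (chi_4 * chi_3)(C) = chi_4(C) * chi_3(C):
  {e}: (3)*(2), (ab): (1)*(0), (ab)(cd): (-1)*(2), (abc): (0)*(-1), (abcd): (-1)*(0)
so (chi_4 * chi_3) takes values
  {e} -> 6, (ab) -> 0, (ab)(cd) -> -2, (abc) -> 0, (abcd) -> 0.
Now take the inner product of this character with each irreducible chi from the table, <chi_4*chi_3, chi> = (1/24) sum_C |C| (chi_4*chi_3)(C) conj(chi(C)):
  <chi_4*chi_3, chi_1> = (1/24)[1*(6)*conj(1) + 6*(0)*conj(1) + 3*(-2)*conj(1) + 8*(0)*conj(1) + 6*(0)*conj(1)]
      = (1/24)[(6) + (0) + (-6) + (0) + (0)] = 0/24 = 0
  <chi_4*chi_3, chi_2> = (1/24)[1*(6)*conj(1) + 6*(0)*conj(-1) + 3*(-2)*conj(1) + 8*(0)*conj(1) + 6*(0)*conj(-1)]
      = (1/24)[(6) + (0) + (-6) + (0) + (0)] = 0/24 = 0
  <chi_4*chi_3, chi_3> = (1/24)[1*(6)*conj(2) + 6*(0)*conj(0) + 3*(-2)*conj(2) + 8*(0)*conj(-1) + 6*(0)*conj(0)]
      = (1/24)[(12) + (0) + (-12) + (0) + (0)] = 0/24 = 0
  <chi_4*chi_3, chi_4> = (1/24)[1*(6)*conj(3) + 6*(0)*conj(1) + 3*(-2)*conj(-1) + 8*(0)*conj(0) + 6*(0)*conj(-1)]
      = (1/24)[(18) + (0) + (6) + (0) + (0)] = 24/24 = 1
  <chi_4*chi_3, chi_5> = (1/24)[1*(6)*conj(3) + 6*(0)*conj(-1) + 3*(-2)*conj(-1) + 8*(0)*conj(0) + 6*(0)*conj(1)]
      = (1/24)[(18) + (0) + (6) + (0) + (0)] = 24/24 = 1
Hence the multiplicities are chi_4: 1, chi_5: 1. Dimension check: dim(chi_4)*dim(chi_3) = 3*2 = 6 and sum (mult * dim) = 1*3 + 1*3 = 6.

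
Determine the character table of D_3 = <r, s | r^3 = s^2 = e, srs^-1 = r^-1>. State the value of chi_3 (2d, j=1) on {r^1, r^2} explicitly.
Conjugacy classes: {e} of size 1, {r^1, r^2} of size 2, {s, sr, ..., sr^2} of size 3.
Character table:
  irrep \ class              {e} (size 1)  {r^1, r^2} (size 2)  {s, sr, ..., sr^2} (size 3)
  chi_1 (triv)               1             1                    1                          
  chi_2 (sign: r->1, s->-1)  1             1                    -1                         
  chi_3 (2d, j=1)            2             -1                   0                          

Spot check: chi_3 (2d, j=1) on {r^1, r^2} = -1.

Explanation: D_3 has order 2*3 = 6 with 3 conjugacy classes, hence 3 irreducibles. Sum of squared dims 1 + 1 + 4 = 6 = |G|. Linear characters come from the abelianisation; the 2-dimensional irreps have character r^k -> 2*cos(2*pi*j*k/3), reflections -> 0.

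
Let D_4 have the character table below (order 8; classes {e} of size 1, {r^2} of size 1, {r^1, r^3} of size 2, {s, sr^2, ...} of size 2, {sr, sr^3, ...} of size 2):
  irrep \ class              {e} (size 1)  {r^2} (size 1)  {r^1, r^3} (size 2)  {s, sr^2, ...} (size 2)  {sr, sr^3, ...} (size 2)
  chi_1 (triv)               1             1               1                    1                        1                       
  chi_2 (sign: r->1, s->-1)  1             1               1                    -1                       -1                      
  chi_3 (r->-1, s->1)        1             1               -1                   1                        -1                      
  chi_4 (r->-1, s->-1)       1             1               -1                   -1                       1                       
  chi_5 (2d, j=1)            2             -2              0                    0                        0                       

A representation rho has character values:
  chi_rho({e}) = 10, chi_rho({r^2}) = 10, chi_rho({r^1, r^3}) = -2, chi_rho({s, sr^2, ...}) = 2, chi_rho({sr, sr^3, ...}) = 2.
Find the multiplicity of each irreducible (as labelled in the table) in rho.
Multiplicities: chi_1: 3, chi_2: 1, chi_3: 3, chi_4: 3, chi_5: 0.

Working: Use <chi_rho, chi> = (1/|G|) sum_C |C| * chi_rho(C) * conj(chi(C)) with |G| = 8 for each irreducible chi in the table:
  <chi_rho, chi_1> = (1/8)[1*(10)*conj(1) + 1*(10)*conj(1) + 2*(-2)*conj(1) + 2*(2)*conj(1) + 2*(2)*conj(1)]
      = (1/8)[(10) + (10) + (-4) + (4) + (4)] = 24/8 = 3
  <chi_rho, chi_2> = (1/8)[1*(10)*conj(1) + 1*(10)*conj(1) + 2*(-2)*conj(1) + 2*(2)*conj(-1) + 2*(2)*conj(-1)]
      = (1/8)[(10) + (10) + (-4) + (-4) + (-4)] = 8/8 = 1
  <chi_rho, chi_3> = (1/8)[1*(10)*conj(1) + 1*(10)*conj(1) + 2*(-2)*conj(-1) + 2*(2)*conj(1) + 2*(2)*conj(-1)]
      = (1/8)[(10) + (10) + (4) + (4) + (-4)] = 24/8 = 3
  <chi_rho, chi_4> = (1/8)[1*(10)*conj(1) + 1*(10)*conj(1) + 2*(-2)*conj(-1) + 2*(2)*conj(-1) + 2*(2)*conj(1)]
      = (1/8)[(10) + (10) + (4) + (-4) + (4)] = 24/8 = 3
  <chi_rho, chi_5> = (1/8)[1*(10)*conj(2) + 1*(10)*conj(-2) + 2*(-2)*conj(0) + 2*(2)*conj(0) + 2*(2)*conj(0)]
      = (1/8)[(20) + (-20) + (0) + (0) + (0)] = 0/8 = 0
Dimension check: dim(rho) = sum (mult * dim) = 3*1 + 1*1 + 3*1 + 3*1 + 0*2 = 10 = chi_rho(e) = 10.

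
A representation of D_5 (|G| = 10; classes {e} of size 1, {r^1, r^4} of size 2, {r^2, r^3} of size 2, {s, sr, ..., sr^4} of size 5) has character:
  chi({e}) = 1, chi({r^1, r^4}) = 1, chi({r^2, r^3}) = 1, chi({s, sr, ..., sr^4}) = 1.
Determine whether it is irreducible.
Irreducible: <chi, chi> = 1.

Why: <chi, chi> = (1/|G|) sum_C |C| * |chi(C)|^2 = (1/10)[1*|1|^2 + 2*|1|^2 + 2*|1|^2 + 5*|1|^2]
  = (1/10)[(1) + (2) + (2) + (5)] = 10/10 = 1.
A character is irreducible iff <chi, chi> = 1, so this representation is irreducible.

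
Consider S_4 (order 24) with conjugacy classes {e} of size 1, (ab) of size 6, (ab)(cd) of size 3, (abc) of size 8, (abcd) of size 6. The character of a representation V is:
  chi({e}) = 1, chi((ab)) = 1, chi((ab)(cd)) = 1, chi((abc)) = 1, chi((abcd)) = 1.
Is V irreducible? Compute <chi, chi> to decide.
Irreducible: <chi, chi> = 1.

Reasoning: <chi, chi> = (1/|G|) sum_C |C| * |chi(C)|^2 = (1/24)[1*|1|^2 + 6*|1|^2 + 3*|1|^2 + 8*|1|^2 + 6*|1|^2]
  = (1/24)[(1) + (6) + (3) + (8) + (6)] = 24/24 = 1.
A character is irreducible iff <chi, chi> = 1, so this representation is irreducible.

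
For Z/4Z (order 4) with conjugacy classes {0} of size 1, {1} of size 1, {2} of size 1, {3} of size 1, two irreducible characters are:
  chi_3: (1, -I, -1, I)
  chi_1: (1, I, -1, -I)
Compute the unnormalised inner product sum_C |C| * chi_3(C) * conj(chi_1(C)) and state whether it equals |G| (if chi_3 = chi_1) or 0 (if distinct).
Sum = 0; so <chi_3, chi_1> = 0 (distinct irreducibles are orthogonal).

Working: Compute term by term over conjugacy classes (|C| * chi_3(C) * conj(chi_1(C))):
  1*(1)*conj(1) + 1*(-I)*conj(I) + 1*(-1)*conj(-1) + 1*(I)*conj(-I)
  = (1) + (-1) + (1) + (-1)
  = 0.
(Exp terms are combined using exp(i*s)*conj(exp(i*t)) = exp(i*(s-t)), and sums of them are collapsed using the identity that for every m > 1 the m distinct m-th roots of unity sum to 0, e.g. 1 + exp(2*I*pi/3) + exp(-2*I*pi/3) = 0.)
Dividing by |G| = 4 gives 0/4 = 0, matching the row-orthogonality relation <chi_3, chi_1> = [chi_3 = chi_1].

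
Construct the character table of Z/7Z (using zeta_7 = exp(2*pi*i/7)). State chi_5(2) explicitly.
Character table of Z/7Z (irreps indexed chi_0,...,chi_6 with chi_k(m) = zeta_7^(k*m), zeta_7 = exp(2*pi*i/7)):
  irrep \ class  {0} (size 1)  {1} (size 1)    {2} (size 1)    {3} (size 1)    {4} (size 1)    {5} (size 1)    {6} (size 1)  
  chi_0          1             1               1               1               1               1               1             
  chi_1          1             exp(2*I*pi/7)   exp(4*I*pi/7)   exp(6*I*pi/7)   exp(-6*I*pi/7)  exp(-4*I*pi/7)  exp(-2*I*pi/7)
  chi_2          1             exp(4*I*pi/7)   exp(-6*I*pi/7)  exp(-2*I*pi/7)  exp(2*I*pi/7)   exp(6*I*pi/7)   exp(-4*I*pi/7)
  chi_3          1             exp(6*I*pi/7)   exp(-2*I*pi/7)  exp(4*I*pi/7)   exp(-4*I*pi/7)  exp(2*I*pi/7)   exp(-6*I*pi/7)
  chi_4          1             exp(-6*I*pi/7)  exp(2*I*pi/7)   exp(-4*I*pi/7)  exp(4*I*pi/7)   exp(-2*I*pi/7)  exp(6*I*pi/7) 
  chi_5          1             exp(-4*I*pi/7)  exp(6*I*pi/7)   exp(2*I*pi/7)   exp(-2*I*pi/7)  exp(-6*I*pi/7)  exp(4*I*pi/7) 
  chi_6          1             exp(-2*I*pi/7)  exp(-4*I*pi/7)  exp(-6*I*pi/7)  exp(6*I*pi/7)   exp(4*I*pi/7)   exp(2*I*pi/7) 

Spot check: chi_5(2) = zeta_7^(5*2) = zeta_7^10 = exp(6*I*pi/7).

Z/7Z is abelian, so all 7 irreducible complex representations are 1-dimensional. They are given by chi_k(m) = zeta_7^(k*m) for k = 0,...,6. Row orthogonality: sum_m chi_k(m) conj(chi_l(m)) = 7 * [k = l].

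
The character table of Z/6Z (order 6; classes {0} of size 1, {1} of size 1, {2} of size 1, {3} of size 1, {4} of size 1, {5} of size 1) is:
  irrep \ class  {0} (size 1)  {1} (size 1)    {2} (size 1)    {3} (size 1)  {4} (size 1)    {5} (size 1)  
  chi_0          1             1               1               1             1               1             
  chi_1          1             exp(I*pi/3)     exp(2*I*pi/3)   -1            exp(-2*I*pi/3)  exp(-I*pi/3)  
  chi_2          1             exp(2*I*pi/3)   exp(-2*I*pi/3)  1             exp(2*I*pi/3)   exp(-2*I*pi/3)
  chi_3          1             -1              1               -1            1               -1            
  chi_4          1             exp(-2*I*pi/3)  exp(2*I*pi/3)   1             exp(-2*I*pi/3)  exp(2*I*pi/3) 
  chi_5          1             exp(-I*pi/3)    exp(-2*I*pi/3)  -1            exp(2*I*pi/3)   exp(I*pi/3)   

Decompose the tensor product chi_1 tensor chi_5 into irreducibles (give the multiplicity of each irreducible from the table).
chi_1 tensor chi_5 = chi_0 (all other irreducibles have multiplicity 0).

Derivation: The character of a tensor product is the pointwise product (chi_1 * chi_5)(C) = chi_1(C) * chi_5(C):
  {0}: (1)*(1), {1}: (exp(I*pi/3))*(exp(-I*pi/3)), {2}: (exp(2*I*pi/3))*(exp(-2*I*pi/3)), {3}: (-1)*(-1), {4}: (exp(-2*I*pi/3))*(exp(2*I*pi/3)), {5}: (exp(-I*pi/3))*(exp(I*pi/3))
so (chi_1 * chi_5) takes values
  {0} -> 1, {1} -> 1, {2} -> 1, {3} -> 1, {4} -> 1, {5} -> 1.
Now take the inner product of this character with each irreducible chi from the table, <chi_1*chi_5, chi> = (1/6) sum_C |C| (chi_1*chi_5)(C) conj(chi(C)):
  <chi_1*chi_5, chi_0> = (1/6)[1*(1)*conj(1) + 1*(1)*conj(1) + 1*(1)*conj(1) + 1*(1)*conj(1) + 1*(1)*conj(1) + 1*(1)*conj(1)]
      = (1/6)[(1) + (1) + (1) + (1) + (1) + (1)] = 6/6 = 1
  <chi_1*chi_5, chi_1> = (1/6)[1*(1)*conj(1) + 1*(1)*conj(exp(I*pi/3)) + 1*(1)*conj(exp(2*I*pi/3)) + 1*(1)*conj(-1) + 1*(1)*conj(exp(-2*I*pi/3)) + 1*(1)*conj(exp(-I*pi/3))]
      = (1/6)[(1) + (exp(-I*pi/3)) + (exp(-2*I*pi/3)) + (-1) + (exp(2*I*pi/3)) + (exp(I*pi/3))] = 0/6 = 0
  <chi_1*chi_5, chi_2> = (1/6)[1*(1)*conj(1) + 1*(1)*conj(exp(2*I*pi/3)) + 1*(1)*conj(exp(-2*I*pi/3)) + 1*(1)*conj(1) + 1*(1)*conj(exp(2*I*pi/3)) + 1*(1)*conj(exp(-2*I*pi/3))]
      = (1/6)[(1) + (exp(-2*I*pi/3)) + (exp(2*I*pi/3)) + (1) + (exp(-2*I*pi/3)) + (exp(2*I*pi/3))] = 0/6 = 0
  <chi_1*chi_5, chi_3> = (1/6)[1*(1)*conj(1) + 1*(1)*conj(-1) + 1*(1)*conj(1) + 1*(1)*conj(-1) + 1*(1)*conj(1) + 1*(1)*conj(-1)]
      = (1/6)[(1) + (-1) + (1) + (-1) + (1) + (-1)] = 0/6 = 0
  <chi_1*chi_5, chi_4> = (1/6)[1*(1)*conj(1) + 1*(1)*conj(exp(-2*I*pi/3)) + 1*(1)*conj(exp(2*I*pi/3)) + 1*(1)*conj(1) + 1*(1)*conj(exp(-2*I*pi/3)) + 1*(1)*conj(exp(2*I*pi/3))]
      = (1/6)[(1) + (exp(2*I*pi/3)) + (exp(-2*I*pi/3)) + (1) + (exp(2*I*pi/3)) + (exp(-2*I*pi/3))] = 0/6 = 0
  <chi_1*chi_5, chi_5> = (1/6)[1*(1)*conj(1) + 1*(1)*conj(exp(-I*pi/3)) + 1*(1)*conj(exp(-2*I*pi/3)) + 1*(1)*conj(-1) + 1*(1)*conj(exp(2*I*pi/3)) + 1*(1)*conj(exp(I*pi/3))]
      = (1/6)[(1) + (exp(I*pi/3)) + (exp(2*I*pi/3)) + (-1) + (exp(-2*I*pi/3)) + (exp(-I*pi/3))] = 0/6 = 0
(Exp terms are combined using exp(i*s)*conj(exp(i*t)) = exp(i*(s-t)), and sums of them are collapsed using the identity that for every m > 1 the m distinct m-th roots of unity sum to 0, e.g. 1 + exp(2*I*pi/3) + exp(-2*I*pi/3) = 0.)
Hence the multiplicities are chi_0: 1. Dimension check: dim(chi_1)*dim(chi_5) = 1*1 = 1 and sum (mult * dim) = 1*1 = 1.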